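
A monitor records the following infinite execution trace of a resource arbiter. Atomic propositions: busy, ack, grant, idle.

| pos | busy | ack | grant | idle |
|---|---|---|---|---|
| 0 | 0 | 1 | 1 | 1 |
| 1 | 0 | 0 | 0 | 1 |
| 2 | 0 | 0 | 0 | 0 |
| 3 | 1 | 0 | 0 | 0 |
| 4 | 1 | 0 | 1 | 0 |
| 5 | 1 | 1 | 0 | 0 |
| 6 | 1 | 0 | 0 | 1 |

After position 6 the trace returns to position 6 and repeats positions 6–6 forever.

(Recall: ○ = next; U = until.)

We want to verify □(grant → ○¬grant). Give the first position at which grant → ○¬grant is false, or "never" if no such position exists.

grant → ○¬grant holds at every position 0..6, and those are all the positions the trace ever visits, so the invariant □(grant → ○¬grant) is never violated.

never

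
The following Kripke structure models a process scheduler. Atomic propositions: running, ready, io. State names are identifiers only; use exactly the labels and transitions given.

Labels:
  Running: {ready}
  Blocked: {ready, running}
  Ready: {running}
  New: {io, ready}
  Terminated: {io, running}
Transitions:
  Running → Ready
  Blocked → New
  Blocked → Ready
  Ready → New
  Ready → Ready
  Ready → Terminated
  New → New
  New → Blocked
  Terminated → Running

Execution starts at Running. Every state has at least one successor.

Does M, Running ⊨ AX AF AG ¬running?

Does not hold

States satisfying AF AG ¬running: ∅.
States satisfying AX AF AG ¬running: ∅.
Running ∉ Sat(AX AF AG ¬running).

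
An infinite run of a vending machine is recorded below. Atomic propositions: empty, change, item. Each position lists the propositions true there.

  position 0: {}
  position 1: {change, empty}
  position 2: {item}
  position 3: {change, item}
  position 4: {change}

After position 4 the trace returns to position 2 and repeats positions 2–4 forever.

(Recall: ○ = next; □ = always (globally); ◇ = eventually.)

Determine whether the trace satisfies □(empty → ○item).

Holds

empty → ○item holds at every position 0..4, and those are all positions ever visited, so □(empty → ○item) holds.
Positions where empty holds: 1.
Check ○item at each: 1→ok.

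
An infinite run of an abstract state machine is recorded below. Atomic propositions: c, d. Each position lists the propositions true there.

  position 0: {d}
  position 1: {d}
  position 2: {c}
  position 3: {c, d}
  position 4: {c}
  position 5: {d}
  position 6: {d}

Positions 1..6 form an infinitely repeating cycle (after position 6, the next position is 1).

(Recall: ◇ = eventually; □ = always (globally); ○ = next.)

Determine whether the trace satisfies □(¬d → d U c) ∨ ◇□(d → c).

¬d → d U c holds at every position 0..6, and those are all positions ever visited, so □(¬d → d U c) holds.
Positions where ¬d holds: 2, 4.
Check d U c at each: 2→ok, 4→ok.
□(d → c) is false at every position 0..6, so it never becomes true and ◇□(d → c) fails.
At position 0: □(¬d → d U c) is true; ◇□(d → c) is false; so □(¬d → d U c) ∨ ◇□(d → c) is true.

Holds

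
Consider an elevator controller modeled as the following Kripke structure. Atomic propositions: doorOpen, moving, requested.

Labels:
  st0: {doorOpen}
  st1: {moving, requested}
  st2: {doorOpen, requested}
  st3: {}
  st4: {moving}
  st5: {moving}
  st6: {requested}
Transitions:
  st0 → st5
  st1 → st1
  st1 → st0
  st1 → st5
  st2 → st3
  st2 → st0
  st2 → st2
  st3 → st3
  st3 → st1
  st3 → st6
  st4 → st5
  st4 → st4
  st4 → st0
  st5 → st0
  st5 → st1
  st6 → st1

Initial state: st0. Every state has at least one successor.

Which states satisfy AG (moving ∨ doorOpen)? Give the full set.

{st0, st1, st4, st5}

States satisfying moving ∨ doorOpen: {st0, st1, st2, st4, st5}.
States satisfying AG (moving ∨ doorOpen): {st0, st1, st4, st5}.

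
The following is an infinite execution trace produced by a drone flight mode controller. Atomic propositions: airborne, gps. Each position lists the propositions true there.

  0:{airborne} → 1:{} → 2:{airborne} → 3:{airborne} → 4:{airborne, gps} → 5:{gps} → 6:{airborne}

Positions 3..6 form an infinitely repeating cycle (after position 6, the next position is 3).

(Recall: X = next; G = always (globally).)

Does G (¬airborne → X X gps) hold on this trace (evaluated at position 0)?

Violated

¬airborne → X X gps must hold at every position from 0 onward. It fails at position 1, so G (¬airborne → X X gps) is false.
Positions where ¬airborne holds: 1, 5.
Check X X gps at each: 1→fails, 5→fails.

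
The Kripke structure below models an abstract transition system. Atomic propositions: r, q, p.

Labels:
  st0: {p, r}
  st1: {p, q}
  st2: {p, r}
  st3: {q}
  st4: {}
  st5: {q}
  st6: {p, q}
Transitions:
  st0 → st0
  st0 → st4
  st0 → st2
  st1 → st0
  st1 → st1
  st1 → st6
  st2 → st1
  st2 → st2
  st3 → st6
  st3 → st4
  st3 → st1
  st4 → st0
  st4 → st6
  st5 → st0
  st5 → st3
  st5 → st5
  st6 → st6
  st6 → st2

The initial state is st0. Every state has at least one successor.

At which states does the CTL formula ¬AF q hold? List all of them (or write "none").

{st0, st2, st4}

States satisfying q: {st1, st3, st5, st6}.
States satisfying AF q: {st1, st3, st5, st6}.
States satisfying ¬AF q: {st0, st2, st4}.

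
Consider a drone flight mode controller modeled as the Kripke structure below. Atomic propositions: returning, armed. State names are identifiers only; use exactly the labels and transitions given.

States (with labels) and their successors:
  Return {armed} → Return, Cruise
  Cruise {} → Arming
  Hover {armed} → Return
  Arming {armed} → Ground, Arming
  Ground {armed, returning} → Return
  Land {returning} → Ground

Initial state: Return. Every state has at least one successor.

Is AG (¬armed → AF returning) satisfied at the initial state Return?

States satisfying ¬armed → AF returning: {Return, Hover, Arming, Ground, Land}.
States satisfying AG (¬armed → AF returning): ∅.
Cruise is reachable from Return and violates ¬armed → AF returning, so AG fails at Return.
Return ∉ Sat(AG (¬armed → AF returning)).

Does not hold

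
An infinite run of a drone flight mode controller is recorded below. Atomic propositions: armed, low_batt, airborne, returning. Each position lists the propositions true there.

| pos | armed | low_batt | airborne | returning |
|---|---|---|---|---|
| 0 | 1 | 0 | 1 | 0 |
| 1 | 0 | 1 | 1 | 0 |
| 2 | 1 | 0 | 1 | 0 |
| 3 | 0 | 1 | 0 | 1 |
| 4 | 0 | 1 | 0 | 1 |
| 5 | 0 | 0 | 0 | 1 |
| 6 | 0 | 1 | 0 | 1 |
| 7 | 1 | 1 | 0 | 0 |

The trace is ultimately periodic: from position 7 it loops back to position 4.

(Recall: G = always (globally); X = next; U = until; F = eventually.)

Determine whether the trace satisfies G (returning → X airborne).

Violated

returning → X airborne must hold at every position from 0 onward. It fails at position 3, so G (returning → X airborne) is false.
Positions where returning holds: 3, 4, 5, 6.
Check X airborne at each: 3→fails, 4→fails, 5→fails, 6→fails.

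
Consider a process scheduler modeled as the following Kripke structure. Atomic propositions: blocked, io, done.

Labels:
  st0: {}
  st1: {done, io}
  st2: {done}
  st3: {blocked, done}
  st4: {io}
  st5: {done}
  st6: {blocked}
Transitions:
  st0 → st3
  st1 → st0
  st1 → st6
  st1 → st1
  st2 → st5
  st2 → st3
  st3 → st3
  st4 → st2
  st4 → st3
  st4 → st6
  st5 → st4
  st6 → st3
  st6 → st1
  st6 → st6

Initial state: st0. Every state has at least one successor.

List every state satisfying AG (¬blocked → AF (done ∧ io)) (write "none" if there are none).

States satisfying ¬blocked → AF (done ∧ io): {st1, st3, st6}.
States satisfying AG (¬blocked → AF (done ∧ io)): {st3}.

{st3}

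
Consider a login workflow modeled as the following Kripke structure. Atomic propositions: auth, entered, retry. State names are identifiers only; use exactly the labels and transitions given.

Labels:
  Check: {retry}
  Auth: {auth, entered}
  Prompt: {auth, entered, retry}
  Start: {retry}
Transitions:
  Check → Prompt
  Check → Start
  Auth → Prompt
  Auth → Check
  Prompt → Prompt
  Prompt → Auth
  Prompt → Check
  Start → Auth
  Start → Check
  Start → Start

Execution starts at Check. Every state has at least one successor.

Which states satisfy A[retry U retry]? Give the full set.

{Check, Prompt, Start}

States satisfying retry: {Check, Prompt, Start}.
States satisfying A[retry U retry]: {Check, Prompt, Start}.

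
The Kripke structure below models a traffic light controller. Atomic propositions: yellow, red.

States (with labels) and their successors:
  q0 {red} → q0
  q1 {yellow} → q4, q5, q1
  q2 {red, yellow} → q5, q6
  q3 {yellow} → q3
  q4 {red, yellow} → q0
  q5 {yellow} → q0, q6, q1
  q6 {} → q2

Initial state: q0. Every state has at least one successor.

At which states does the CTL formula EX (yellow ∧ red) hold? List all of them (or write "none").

States satisfying yellow ∧ red: {q2, q4}.
States satisfying EX (yellow ∧ red): {q1, q6}.

{q1, q6}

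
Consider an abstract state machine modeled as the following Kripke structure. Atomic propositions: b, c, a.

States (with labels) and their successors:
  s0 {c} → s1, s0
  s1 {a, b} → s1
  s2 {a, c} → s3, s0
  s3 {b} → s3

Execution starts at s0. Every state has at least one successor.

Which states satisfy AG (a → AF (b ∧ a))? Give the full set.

{s0, s1, s3}

States satisfying a → AF (b ∧ a): {s0, s1, s3}.
States satisfying AG (a → AF (b ∧ a)): {s0, s1, s3}.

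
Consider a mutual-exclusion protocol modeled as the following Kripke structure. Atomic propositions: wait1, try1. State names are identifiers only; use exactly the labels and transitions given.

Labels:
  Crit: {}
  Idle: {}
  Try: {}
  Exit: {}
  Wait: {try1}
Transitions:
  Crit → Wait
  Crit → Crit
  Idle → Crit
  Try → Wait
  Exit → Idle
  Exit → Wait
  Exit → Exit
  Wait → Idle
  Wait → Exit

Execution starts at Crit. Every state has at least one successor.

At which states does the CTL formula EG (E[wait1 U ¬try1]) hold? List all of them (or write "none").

{Crit, Idle, Exit}

States satisfying E[wait1 U ¬try1]: {Crit, Idle, Try, Exit}.
States satisfying EG (E[wait1 U ¬try1]): {Crit, Idle, Exit}.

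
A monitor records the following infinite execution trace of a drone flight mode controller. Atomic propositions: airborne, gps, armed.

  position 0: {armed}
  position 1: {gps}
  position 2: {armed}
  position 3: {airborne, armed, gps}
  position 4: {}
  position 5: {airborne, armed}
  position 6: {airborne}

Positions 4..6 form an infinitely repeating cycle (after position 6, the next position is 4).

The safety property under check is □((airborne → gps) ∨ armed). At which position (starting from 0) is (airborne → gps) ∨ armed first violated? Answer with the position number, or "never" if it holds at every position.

Check (airborne → gps) ∨ armed at each position in order: 0 ✓, 1 ✓, 2 ✓, 3 ✓, 4 ✓, 5 ✓.
At position 6 the labels are {airborne}, so (airborne → gps) ∨ armed is false there. This is the first violation.

6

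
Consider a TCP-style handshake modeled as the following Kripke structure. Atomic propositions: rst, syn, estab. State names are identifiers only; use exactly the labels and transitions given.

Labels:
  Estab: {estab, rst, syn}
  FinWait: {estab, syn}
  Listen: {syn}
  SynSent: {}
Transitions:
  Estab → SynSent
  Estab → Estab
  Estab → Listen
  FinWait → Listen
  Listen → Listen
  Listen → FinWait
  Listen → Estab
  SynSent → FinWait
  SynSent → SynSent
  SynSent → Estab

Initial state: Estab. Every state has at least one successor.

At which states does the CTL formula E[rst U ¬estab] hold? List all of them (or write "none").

{Estab, Listen, SynSent}

States satisfying rst: {Estab}.
States satisfying ¬estab: {Listen, SynSent}.
States satisfying E[rst U ¬estab]: {Estab, Listen, SynSent}.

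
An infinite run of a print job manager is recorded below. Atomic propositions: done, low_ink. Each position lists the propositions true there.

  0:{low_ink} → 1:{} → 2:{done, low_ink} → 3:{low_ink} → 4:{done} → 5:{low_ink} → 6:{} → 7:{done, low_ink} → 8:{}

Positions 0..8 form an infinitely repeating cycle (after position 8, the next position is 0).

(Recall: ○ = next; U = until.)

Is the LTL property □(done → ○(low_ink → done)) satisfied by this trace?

No

done → ○(low_ink → done) must hold at every position from 0 onward. It fails at position 2, so □(done → ○(low_ink → done)) is false.
Positions where done holds: 2, 4, 7.
Check ○(low_ink → done) at each: 2→fails, 4→fails, 7→ok.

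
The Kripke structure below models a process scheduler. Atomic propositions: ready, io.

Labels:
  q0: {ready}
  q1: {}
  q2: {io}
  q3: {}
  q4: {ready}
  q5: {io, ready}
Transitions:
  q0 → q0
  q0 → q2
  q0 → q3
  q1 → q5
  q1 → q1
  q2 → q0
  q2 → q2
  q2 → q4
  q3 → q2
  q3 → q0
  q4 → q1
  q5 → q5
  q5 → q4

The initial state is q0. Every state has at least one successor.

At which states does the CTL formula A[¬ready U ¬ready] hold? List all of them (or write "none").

{q1, q2, q3}

States satisfying ¬ready: {q1, q2, q3}.
States satisfying A[¬ready U ¬ready]: {q1, q2, q3}.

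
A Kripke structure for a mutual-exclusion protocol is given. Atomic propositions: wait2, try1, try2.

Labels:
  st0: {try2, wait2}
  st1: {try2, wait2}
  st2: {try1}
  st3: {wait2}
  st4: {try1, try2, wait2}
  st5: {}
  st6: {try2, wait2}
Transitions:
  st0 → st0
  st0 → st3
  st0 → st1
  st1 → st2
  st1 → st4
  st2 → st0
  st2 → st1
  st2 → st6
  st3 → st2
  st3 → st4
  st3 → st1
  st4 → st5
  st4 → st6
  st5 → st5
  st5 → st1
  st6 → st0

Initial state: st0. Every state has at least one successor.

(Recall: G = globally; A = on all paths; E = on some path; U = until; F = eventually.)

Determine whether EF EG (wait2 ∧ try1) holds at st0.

States satisfying EG (wait2 ∧ try1): ∅.
States satisfying EF EG (wait2 ∧ try1): ∅.
No suitable path/successor from st0 witnesses the formula.
st0 ∉ Sat(EF EG (wait2 ∧ try1)).

Does not hold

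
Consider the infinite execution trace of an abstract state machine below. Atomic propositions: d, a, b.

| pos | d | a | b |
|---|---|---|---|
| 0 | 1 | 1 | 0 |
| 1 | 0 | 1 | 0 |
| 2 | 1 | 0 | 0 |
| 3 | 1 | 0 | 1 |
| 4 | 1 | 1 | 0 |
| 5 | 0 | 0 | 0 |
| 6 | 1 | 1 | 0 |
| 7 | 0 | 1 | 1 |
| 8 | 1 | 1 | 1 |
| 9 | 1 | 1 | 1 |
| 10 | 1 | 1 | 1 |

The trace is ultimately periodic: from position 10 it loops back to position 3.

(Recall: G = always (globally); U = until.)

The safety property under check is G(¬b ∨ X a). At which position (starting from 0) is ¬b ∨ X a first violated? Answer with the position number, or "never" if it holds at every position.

10

Check ¬b ∨ X a at each position in order: 0 ✓, 1 ✓, 2 ✓, 3 ✓, 4 ✓, 5 ✓, 6 ✓, 7 ✓, 8 ✓, 9 ✓.
At position 10 the labels are {a, b, d} and the next position 3 has {b, d}, so ¬b ∨ X a is false there. This is the first violation.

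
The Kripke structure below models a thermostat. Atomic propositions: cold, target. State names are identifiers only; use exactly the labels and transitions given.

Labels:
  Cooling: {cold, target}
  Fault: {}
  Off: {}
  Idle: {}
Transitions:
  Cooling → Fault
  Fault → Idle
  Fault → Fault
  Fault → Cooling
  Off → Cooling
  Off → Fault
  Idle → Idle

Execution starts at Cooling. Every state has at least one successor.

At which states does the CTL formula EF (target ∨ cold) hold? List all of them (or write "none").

States satisfying target ∨ cold: {Cooling}.
States satisfying EF (target ∨ cold): {Cooling, Fault, Off}.

{Cooling, Fault, Off}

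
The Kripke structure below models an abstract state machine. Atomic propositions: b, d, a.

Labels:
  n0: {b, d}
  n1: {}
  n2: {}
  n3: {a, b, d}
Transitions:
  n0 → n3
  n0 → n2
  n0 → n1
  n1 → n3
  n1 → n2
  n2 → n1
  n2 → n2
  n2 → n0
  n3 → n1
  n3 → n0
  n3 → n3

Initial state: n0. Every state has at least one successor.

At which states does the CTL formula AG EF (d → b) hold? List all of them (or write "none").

{n0, n1, n2, n3}

States satisfying EF (d → b): {n0, n1, n2, n3}.
States satisfying AG EF (d → b): {n0, n1, n2, n3}.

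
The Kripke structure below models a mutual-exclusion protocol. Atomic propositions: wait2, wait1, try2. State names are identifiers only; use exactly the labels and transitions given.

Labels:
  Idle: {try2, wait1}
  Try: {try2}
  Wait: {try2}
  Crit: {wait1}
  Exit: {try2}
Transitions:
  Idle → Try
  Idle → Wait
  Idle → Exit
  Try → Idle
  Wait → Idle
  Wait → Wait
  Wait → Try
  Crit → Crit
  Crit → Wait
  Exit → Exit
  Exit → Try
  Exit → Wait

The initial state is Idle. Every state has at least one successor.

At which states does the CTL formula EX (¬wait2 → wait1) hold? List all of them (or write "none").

States satisfying ¬wait2 → wait1: {Idle, Crit}.
States satisfying EX (¬wait2 → wait1): {Try, Wait, Crit}.

{Try, Wait, Crit}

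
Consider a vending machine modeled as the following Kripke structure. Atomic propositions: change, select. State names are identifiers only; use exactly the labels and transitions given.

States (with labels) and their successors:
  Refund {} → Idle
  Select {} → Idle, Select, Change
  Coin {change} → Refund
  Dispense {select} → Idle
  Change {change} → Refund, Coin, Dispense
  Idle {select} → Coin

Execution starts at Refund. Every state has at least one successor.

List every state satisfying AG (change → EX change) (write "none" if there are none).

States satisfying change → EX change: {Refund, Select, Dispense, Change, Idle}.
States satisfying AG (change → EX change): ∅.

none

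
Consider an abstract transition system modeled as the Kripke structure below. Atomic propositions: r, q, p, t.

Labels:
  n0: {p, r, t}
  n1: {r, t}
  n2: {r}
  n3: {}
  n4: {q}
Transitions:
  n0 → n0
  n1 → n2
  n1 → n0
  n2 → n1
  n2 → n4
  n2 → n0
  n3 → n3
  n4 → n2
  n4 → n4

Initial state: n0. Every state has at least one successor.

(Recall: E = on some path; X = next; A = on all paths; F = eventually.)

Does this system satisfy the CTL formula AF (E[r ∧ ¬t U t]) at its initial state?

States satisfying E[r ∧ ¬t U t]: {n0, n1, n2}.
States satisfying AF (E[r ∧ ¬t U t]): {n0, n1, n2}.
n0 ∈ Sat(AF (E[r ∧ ¬t U t])).

Yes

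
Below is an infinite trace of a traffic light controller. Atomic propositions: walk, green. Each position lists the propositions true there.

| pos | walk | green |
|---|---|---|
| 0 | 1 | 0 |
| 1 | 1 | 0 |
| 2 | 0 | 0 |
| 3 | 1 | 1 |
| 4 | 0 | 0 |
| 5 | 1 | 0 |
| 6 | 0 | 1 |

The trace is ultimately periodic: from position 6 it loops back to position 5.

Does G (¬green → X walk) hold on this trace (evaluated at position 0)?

No

¬green → X walk must hold at every position from 0 onward. It fails at position 1, so G (¬green → X walk) is false.
Positions where ¬green holds: 0, 1, 2, 4, 5.
Check X walk at each: 0→ok, 1→fails, 2→ok, 4→ok, 5→fails.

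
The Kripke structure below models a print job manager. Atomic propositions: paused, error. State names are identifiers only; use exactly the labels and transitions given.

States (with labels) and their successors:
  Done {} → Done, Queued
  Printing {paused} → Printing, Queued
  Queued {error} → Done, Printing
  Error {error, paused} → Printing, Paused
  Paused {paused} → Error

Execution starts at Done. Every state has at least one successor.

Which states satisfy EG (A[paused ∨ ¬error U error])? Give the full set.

States satisfying A[paused ∨ ¬error U error]: {Queued, Error, Paused}.
States satisfying EG (A[paused ∨ ¬error U error]): {Error, Paused}.

{Error, Paused}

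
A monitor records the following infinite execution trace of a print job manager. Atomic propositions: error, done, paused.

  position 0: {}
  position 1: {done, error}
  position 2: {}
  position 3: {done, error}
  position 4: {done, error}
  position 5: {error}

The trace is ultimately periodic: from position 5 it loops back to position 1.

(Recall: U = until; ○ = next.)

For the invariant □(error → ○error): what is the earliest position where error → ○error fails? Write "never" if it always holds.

1

Check error → ○error at each position in order: 0 ✓.
At position 1 the labels are {done, error} and the next position 2 has {}, so error → ○error is false there. This is the first violation.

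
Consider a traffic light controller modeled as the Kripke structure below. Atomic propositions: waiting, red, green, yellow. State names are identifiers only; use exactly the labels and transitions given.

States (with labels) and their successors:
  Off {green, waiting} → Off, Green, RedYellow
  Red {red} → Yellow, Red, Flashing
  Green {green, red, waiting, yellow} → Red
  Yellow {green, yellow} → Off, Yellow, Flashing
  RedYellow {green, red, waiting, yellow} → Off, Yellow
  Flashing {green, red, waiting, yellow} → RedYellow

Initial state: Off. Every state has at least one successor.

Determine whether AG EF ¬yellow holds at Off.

Yes

States satisfying EF ¬yellow: {Off, Red, Green, Yellow, RedYellow, Flashing}.
States satisfying AG EF ¬yellow: {Off, Red, Green, Yellow, RedYellow, Flashing}.
Every state reachable from Off satisfies EF ¬yellow.
Off ∈ Sat(AG EF ¬yellow).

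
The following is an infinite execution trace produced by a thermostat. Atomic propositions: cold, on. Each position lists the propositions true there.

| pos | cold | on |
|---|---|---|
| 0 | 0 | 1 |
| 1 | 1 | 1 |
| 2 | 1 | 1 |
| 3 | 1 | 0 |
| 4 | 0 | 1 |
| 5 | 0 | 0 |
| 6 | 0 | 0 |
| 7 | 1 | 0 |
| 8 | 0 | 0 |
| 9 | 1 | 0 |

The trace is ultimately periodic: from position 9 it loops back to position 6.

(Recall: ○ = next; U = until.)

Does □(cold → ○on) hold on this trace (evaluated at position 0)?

cold → ○on must hold at every position from 0 onward. It fails at position 2, so □(cold → ○on) is false.
Positions where cold holds: 1, 2, 3, 7, 9.
Check ○on at each: 1→ok, 2→fails, 3→ok, 7→fails, 9→fails.

Violated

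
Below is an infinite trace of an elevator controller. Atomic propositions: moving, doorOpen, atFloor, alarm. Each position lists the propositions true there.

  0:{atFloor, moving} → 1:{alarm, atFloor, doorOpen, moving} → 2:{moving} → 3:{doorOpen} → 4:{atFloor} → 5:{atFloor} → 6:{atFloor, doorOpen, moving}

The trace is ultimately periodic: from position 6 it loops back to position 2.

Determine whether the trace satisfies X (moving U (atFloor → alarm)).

The position after 0 is 1; moving U (atFloor → alarm) is true there.

Holds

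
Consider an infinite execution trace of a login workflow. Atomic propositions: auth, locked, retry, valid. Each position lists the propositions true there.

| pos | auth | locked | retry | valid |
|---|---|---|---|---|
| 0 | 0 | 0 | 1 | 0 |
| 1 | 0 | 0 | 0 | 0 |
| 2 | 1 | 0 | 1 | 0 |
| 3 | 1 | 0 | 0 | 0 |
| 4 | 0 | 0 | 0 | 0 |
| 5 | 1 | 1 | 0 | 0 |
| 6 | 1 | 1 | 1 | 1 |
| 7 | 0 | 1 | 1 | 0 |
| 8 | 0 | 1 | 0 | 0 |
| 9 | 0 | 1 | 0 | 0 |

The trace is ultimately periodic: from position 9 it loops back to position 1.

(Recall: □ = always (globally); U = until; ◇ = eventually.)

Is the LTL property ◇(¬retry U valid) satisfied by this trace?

¬retry U valid holds at position 3, which is reachable from 0, so ◇(¬retry U valid) holds.

Holds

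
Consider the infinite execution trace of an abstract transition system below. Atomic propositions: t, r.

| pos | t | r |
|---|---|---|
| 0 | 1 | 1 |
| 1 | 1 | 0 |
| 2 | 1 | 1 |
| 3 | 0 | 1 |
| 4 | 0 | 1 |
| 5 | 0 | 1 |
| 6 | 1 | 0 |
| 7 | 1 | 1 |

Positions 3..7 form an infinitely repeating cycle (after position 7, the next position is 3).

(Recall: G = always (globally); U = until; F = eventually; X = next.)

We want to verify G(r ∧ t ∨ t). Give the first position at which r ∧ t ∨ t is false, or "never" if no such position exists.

3

Check r ∧ t ∨ t at each position in order: 0 ✓, 1 ✓, 2 ✓.
At position 3 the labels are {r}, so r ∧ t ∨ t is false there. This is the first violation.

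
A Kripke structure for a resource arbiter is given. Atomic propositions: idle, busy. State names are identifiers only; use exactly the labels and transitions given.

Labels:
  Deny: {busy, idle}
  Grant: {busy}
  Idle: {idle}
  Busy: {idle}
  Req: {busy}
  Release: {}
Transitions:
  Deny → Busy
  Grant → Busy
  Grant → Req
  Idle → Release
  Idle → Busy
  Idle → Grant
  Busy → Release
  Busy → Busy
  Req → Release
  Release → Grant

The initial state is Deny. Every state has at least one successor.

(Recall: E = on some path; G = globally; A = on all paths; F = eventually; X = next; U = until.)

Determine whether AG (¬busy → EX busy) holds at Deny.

States satisfying ¬busy → EX busy: {Deny, Grant, Idle, Req, Release}.
States satisfying AG (¬busy → EX busy): ∅.
Busy is reachable from Deny and violates ¬busy → EX busy, so AG fails at Deny.
Deny ∉ Sat(AG (¬busy → EX busy)).

Violated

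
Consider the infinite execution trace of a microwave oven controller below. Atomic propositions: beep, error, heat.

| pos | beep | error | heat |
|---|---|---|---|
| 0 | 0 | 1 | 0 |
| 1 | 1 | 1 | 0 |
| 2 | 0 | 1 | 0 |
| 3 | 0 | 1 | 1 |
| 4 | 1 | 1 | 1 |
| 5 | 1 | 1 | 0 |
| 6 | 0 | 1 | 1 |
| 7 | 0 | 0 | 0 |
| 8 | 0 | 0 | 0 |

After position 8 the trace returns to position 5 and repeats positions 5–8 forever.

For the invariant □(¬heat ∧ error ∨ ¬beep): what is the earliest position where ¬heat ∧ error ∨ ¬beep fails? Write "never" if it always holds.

4

Check ¬heat ∧ error ∨ ¬beep at each position in order: 0 ✓, 1 ✓, 2 ✓, 3 ✓.
At position 4 the labels are {beep, error, heat}, so ¬heat ∧ error ∨ ¬beep is false there. This is the first violation.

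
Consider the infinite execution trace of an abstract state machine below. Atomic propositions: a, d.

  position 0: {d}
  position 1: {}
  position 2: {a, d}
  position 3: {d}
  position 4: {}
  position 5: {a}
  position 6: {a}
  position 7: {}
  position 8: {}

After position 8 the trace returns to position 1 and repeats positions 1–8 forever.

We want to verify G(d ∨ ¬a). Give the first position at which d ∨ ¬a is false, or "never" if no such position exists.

5

Check d ∨ ¬a at each position in order: 0 ✓, 1 ✓, 2 ✓, 3 ✓, 4 ✓.
At position 5 the labels are {a}, so d ∨ ¬a is false there. This is the first violation.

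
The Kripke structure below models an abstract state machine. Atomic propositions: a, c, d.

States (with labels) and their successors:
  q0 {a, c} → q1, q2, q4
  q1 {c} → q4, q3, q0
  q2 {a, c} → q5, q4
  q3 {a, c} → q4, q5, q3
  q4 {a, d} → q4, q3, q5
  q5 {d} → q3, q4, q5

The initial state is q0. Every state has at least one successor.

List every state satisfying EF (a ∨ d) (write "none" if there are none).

{q0, q1, q2, q3, q4, q5}

States satisfying a ∨ d: {q0, q2, q3, q4, q5}.
States satisfying EF (a ∨ d): {q0, q1, q2, q3, q4, q5}.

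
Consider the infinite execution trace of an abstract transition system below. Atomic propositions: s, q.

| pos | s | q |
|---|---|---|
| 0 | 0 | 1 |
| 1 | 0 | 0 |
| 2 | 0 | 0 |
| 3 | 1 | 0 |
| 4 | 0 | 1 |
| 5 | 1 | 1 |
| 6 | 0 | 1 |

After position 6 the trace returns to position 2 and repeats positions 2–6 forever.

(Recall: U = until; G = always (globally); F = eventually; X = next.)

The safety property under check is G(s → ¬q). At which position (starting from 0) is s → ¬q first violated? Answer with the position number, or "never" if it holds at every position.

5

Check s → ¬q at each position in order: 0 ✓, 1 ✓, 2 ✓, 3 ✓, 4 ✓.
At position 5 the labels are {q, s}, so s → ¬q is false there. This is the first violation.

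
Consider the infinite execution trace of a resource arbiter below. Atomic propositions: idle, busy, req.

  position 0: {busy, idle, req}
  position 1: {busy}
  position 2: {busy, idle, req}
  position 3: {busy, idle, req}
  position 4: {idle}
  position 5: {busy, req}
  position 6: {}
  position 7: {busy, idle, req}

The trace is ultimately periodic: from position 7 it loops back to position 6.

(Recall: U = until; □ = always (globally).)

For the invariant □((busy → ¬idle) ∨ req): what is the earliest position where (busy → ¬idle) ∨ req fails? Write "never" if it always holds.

never

(busy → ¬idle) ∨ req holds at every position 0..7, and those are all the positions the trace ever visits, so the invariant □((busy → ¬idle) ∨ req) is never violated.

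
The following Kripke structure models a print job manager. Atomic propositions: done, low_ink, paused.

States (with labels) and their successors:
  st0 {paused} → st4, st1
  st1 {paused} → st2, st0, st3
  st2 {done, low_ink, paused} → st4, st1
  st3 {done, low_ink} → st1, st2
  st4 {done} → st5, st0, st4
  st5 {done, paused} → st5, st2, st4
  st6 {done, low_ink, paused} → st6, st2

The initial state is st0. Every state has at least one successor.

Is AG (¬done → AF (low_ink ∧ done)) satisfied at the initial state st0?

States satisfying ¬done → AF (low_ink ∧ done): {st2, st3, st4, st5, st6}.
States satisfying AG (¬done → AF (low_ink ∧ done)): ∅.
st0 is reachable from st0 and violates ¬done → AF (low_ink ∧ done), so AG fails at st0.
st0 ∉ Sat(AG (¬done → AF (low_ink ∧ done))).

Does not hold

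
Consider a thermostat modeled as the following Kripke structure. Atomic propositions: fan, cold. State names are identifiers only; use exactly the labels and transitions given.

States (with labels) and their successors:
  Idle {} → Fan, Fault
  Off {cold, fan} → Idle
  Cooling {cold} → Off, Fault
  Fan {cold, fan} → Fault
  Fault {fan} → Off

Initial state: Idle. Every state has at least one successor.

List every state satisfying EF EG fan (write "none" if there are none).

none

States satisfying EG fan: ∅.
States satisfying EF EG fan: ∅.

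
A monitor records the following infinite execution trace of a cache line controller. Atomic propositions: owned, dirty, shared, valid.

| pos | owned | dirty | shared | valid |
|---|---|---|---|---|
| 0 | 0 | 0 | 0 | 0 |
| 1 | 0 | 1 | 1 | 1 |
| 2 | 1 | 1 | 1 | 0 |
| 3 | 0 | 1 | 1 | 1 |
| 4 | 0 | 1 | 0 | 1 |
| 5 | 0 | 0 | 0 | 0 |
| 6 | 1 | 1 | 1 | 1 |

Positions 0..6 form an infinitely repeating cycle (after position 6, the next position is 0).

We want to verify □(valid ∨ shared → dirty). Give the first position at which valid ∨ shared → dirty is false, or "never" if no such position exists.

never

valid ∨ shared → dirty holds at every position 0..6, and those are all the positions the trace ever visits, so the invariant □(valid ∨ shared → dirty) is never violated.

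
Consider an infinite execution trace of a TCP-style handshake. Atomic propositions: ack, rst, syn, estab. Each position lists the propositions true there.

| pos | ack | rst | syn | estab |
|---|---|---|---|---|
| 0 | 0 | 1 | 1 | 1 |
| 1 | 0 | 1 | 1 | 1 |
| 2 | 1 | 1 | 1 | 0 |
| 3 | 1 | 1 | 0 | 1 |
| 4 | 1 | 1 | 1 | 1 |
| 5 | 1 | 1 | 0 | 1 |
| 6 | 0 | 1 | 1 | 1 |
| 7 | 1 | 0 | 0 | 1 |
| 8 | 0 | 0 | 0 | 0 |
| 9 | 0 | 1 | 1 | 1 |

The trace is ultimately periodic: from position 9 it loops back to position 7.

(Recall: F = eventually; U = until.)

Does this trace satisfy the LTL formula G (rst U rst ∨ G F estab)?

Yes

rst U rst ∨ G F estab holds at every position 0..9, and those are all positions ever visited, so G (rst U rst ∨ G F estab) holds.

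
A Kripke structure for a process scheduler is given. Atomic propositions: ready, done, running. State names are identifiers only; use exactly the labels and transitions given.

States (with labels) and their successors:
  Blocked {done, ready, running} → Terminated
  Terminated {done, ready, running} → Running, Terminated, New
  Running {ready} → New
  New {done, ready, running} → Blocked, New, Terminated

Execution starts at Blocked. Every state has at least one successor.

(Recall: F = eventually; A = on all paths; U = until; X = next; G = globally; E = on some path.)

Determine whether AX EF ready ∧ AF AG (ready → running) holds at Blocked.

States satisfying EF ready: {Blocked, Terminated, Running, New}.
States satisfying AX EF ready: {Blocked, Terminated, Running, New}.
States satisfying AG (ready → running): ∅.
States satisfying AF AG (ready → running): ∅.
States satisfying AX EF ready ∧ AF AG (ready → running): ∅.
Blocked ∉ Sat(AX EF ready ∧ AF AG (ready → running)).

No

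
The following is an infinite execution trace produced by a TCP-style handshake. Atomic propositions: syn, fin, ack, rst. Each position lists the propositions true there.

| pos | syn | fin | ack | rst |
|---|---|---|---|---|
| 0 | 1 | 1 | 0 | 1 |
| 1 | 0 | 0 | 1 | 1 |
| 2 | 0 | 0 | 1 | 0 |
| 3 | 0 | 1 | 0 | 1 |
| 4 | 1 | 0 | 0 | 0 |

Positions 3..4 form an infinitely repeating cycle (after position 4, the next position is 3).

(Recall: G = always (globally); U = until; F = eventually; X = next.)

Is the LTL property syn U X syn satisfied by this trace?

Walking from position 0: at position 1, X syn has not yet held and syn fails, so syn U X syn is false.

No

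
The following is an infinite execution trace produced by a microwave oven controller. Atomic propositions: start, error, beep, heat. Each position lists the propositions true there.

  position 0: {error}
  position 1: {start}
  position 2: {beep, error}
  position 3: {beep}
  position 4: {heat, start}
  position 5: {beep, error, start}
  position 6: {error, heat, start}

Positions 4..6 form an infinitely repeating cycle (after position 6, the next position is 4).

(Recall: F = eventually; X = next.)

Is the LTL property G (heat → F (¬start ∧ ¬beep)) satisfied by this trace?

heat → F (¬start ∧ ¬beep) must hold at every position from 0 onward. It fails at position 4, so G (heat → F (¬start ∧ ¬beep)) is false.
Positions where heat holds: 4, 6.
Check F (¬start ∧ ¬beep) at each: 4→fails, 6→fails.

No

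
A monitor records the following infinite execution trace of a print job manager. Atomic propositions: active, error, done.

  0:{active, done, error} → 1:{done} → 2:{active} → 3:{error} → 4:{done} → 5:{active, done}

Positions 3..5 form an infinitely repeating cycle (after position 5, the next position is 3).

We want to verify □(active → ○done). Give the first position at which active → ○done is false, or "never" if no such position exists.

2

Check active → ○done at each position in order: 0 ✓, 1 ✓.
At position 2 the labels are {active} and the next position 3 has {error}, so active → ○done is false there. This is the first violation.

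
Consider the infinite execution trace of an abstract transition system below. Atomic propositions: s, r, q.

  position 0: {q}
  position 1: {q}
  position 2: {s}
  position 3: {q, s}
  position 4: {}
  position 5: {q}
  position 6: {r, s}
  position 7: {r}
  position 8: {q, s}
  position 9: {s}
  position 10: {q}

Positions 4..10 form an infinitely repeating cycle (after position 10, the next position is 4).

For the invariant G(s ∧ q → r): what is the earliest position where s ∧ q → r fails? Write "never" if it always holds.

3

Check s ∧ q → r at each position in order: 0 ✓, 1 ✓, 2 ✓.
At position 3 the labels are {q, s}, so s ∧ q → r is false there. This is the first violation.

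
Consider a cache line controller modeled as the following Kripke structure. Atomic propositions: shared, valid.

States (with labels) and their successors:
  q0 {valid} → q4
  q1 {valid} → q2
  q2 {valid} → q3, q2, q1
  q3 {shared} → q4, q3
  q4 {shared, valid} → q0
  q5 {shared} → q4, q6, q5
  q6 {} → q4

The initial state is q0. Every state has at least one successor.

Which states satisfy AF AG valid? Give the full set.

{q0, q4, q6}

States satisfying AG valid: {q0, q4}.
States satisfying AF AG valid: {q0, q4, q6}.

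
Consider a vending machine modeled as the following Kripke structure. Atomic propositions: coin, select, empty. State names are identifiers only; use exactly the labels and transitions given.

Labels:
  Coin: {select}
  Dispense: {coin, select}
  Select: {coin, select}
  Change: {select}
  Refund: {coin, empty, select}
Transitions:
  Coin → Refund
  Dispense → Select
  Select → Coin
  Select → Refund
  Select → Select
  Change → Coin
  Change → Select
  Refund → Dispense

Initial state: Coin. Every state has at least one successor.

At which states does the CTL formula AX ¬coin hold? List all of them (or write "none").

States satisfying ¬coin: {Coin, Change}.
States satisfying AX ¬coin: ∅.

none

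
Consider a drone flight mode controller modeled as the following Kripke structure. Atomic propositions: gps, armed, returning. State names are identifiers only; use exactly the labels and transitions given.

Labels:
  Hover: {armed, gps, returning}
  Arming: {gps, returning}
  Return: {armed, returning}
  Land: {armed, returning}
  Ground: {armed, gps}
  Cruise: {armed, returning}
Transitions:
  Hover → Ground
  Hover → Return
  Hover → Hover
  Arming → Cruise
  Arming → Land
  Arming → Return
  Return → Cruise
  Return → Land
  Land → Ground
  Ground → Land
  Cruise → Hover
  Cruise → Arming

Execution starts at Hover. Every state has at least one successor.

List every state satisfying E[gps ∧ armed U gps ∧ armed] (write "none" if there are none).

{Hover, Ground}

States satisfying gps ∧ armed: {Hover, Ground}.
States satisfying E[gps ∧ armed U gps ∧ armed]: {Hover, Ground}.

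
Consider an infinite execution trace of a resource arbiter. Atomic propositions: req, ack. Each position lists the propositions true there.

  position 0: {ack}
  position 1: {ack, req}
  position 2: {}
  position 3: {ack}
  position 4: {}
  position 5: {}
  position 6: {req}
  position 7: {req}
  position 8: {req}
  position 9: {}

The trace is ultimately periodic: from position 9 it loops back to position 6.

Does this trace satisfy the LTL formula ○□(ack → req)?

The position after 0 is 1; □(ack → req) is false there.

Violated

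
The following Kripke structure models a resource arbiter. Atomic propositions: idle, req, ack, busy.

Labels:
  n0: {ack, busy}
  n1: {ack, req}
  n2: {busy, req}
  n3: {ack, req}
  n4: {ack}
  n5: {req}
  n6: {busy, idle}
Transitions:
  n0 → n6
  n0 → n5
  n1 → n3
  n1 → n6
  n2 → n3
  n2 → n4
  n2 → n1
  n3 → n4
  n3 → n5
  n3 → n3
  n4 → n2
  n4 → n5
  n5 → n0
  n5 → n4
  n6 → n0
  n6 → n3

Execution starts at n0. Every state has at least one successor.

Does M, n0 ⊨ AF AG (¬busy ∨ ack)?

Violated

States satisfying AG (¬busy ∨ ack): ∅.
States satisfying AF AG (¬busy ∨ ack): ∅.
There is a path from n0 along which AG (¬busy ∨ ack) never holds.
n0 ∉ Sat(AF AG (¬busy ∨ ack)).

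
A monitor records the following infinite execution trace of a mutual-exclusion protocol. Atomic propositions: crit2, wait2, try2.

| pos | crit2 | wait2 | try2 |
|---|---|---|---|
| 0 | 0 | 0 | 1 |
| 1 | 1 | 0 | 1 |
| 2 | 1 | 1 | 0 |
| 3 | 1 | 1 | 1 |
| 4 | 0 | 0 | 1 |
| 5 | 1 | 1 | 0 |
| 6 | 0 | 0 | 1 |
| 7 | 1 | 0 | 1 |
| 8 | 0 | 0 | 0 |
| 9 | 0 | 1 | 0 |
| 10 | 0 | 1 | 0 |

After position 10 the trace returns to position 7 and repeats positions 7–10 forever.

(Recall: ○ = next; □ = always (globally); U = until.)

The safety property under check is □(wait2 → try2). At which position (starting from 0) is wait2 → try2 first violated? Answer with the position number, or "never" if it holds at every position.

2

Check wait2 → try2 at each position in order: 0 ✓, 1 ✓.
At position 2 the labels are {crit2, wait2}, so wait2 → try2 is false there. This is the first violation.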